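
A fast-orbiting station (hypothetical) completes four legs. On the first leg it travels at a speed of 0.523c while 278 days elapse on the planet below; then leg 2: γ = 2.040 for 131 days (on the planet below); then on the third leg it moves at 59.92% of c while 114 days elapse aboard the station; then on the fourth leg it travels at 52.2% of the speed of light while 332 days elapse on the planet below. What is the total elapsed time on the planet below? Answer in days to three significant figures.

Leg 1: 278 days is already measured on the planet below.
Leg 2: 131 days is already measured on the planet below.
Leg 3: β = 0.5992; γ = 1/√(1 − 0.5992²) = 1/√0.6410 = 1.249; Δt_3 = 1.249 × 114 = 142.4 days.
Leg 4: 332 days is already measured on the planet below.
Total: 278.0 + 131.0 + 142.4 + 332.0 days.

Δt = 883 days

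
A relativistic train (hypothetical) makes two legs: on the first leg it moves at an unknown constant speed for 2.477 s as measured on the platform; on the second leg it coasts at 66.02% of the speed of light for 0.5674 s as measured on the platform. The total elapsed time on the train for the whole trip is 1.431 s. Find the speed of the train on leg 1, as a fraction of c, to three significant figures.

Leg 1: speed unknown; τ_1 = 2.477/γ_1.
Leg 2: β = 0.6602; γ = 1/√(1 − 0.6602²) = 1/√0.5641 = 1.331; τ_2 = 0.5674/1.331 = 0.4262 s.
Total proper time: τ_1 + 0.4262 = 1.431, so τ_1 = 1.431 − 0.4262 = 1.005 s.
γ_1 = 2.477/1.005 = 2.465; β = √(1 − 1/γ²) = √0.8354.

β = 0.914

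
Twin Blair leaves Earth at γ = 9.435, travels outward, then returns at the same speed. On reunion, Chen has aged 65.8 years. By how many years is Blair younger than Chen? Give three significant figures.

Δt − τ = 58.8 years

γ = 9.435
Blair's elapsed proper time: τ = 65.8/9.435 = 6.974 years.
Age gap = Δt − τ = 65.8 − 6.974 years.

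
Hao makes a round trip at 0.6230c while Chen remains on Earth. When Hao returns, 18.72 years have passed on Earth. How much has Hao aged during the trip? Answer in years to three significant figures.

γ = 1/√(1 − 0.6230²) = 1/√0.6119 = 1.278
Hao's clock measures proper time along the trip: τ = Δt/γ = 18.72/1.278 years.

τ = 14.6 years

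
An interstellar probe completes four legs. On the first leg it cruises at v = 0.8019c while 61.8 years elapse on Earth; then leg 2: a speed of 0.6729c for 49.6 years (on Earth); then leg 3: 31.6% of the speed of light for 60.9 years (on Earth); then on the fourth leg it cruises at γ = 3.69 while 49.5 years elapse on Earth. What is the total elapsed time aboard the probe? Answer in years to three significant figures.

Leg 1: γ = 1/√(1 − 0.8019²) = 1/√0.3570 = 1.674; τ_1 = 61.8/1.674 = 36.92 years.
Leg 2: γ = 1/√(1 − 0.6729²) = 1/√0.5472 = 1.352; τ_2 = 49.6/1.352 = 36.69 years.
Leg 3: β = 0.316; γ = 1/√(1 − 0.316²) = 1/√0.9001 = 1.054; τ_3 = 60.9/1.054 = 57.78 years.
Leg 4: γ = 3.69; τ_4 = 49.5/3.690 = 13.41 years.
Total: 36.92 + 36.69 + 57.78 + 13.41 years.

τ = 145 years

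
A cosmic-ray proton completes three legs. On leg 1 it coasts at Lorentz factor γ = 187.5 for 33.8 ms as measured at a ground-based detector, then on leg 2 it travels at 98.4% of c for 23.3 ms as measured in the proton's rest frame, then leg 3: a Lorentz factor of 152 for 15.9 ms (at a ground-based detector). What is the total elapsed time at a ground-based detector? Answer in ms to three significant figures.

Leg 1: 33.8 ms is already measured at a ground-based detector.
Leg 2: β = 0.984; γ = 1/√(1 − 0.984²) = 1/√0.03174 = 5.613; Δt_2 = 5.613 × 23.3 = 130.8 ms.
Leg 3: 15.9 ms is already measured at a ground-based detector.
Total: 33.80 + 130.8 + 15.90 ms.

Δt = 180 ms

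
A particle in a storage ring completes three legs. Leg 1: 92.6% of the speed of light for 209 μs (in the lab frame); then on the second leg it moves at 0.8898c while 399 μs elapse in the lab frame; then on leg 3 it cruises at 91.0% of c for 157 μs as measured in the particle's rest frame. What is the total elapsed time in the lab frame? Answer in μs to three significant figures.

Leg 1: 209 μs is already measured in the lab frame.
Leg 2: 399 μs is already measured in the lab frame.
Leg 3: β = 0.910; γ = 1/√(1 − 0.910²) = 1/√0.1719 = 2.412; Δt_3 = 2.412 × 157 = 378.7 μs.
Total: 209.0 + 399.0 + 378.7 μs.

Δt = 987 μs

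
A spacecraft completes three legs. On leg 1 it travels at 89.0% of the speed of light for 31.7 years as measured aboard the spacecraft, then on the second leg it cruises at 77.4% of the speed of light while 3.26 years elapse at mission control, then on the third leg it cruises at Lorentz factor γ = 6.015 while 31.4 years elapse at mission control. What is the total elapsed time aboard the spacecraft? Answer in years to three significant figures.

Leg 1: 31.7 years is already measured aboard the spacecraft.
Leg 2: β = 0.774; γ = 1/√(1 − 0.774²) = 1/√0.4009 = 1.579; τ_2 = 3.26/1.579 = 2.064 years.
Leg 3: γ = 6.015; τ_3 = 31.4/6.015 = 5.220 years.
Total: 31.70 + 2.064 + 5.220 years.

τ = 39.0 years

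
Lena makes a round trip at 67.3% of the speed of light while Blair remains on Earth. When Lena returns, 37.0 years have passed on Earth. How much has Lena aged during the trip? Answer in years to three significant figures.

τ = 27.4 years

β = 0.673; γ = 1/√(1 − 0.673²) = 1/√0.5471 = 1.352
Lena's clock measures proper time along the trip: τ = Δt/γ = 37.0/1.352 years.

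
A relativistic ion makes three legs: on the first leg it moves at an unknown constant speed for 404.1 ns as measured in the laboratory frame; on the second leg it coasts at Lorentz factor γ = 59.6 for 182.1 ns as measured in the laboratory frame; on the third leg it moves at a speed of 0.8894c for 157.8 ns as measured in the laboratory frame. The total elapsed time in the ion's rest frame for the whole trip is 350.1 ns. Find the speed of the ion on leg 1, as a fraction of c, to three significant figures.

β = 0.733

Leg 1: speed unknown; τ_1 = 404.1/γ_1.
Leg 2: γ = 59.6; τ_2 = 182.1/59.60 = 3.055 ns.
Leg 3: γ = 1/√(1 − 0.8894²) = 1/√0.2090 = 2.188; τ_3 = 157.8/2.188 = 72.14 ns.
Total proper time: τ_1 + 3.055 + 72.14 = 350.1, so τ_1 = 350.1 − 75.19 = 274.9 ns.
γ_1 = 404.1/274.9 = 1.470; β = √(1 − 1/γ²) = √0.5372.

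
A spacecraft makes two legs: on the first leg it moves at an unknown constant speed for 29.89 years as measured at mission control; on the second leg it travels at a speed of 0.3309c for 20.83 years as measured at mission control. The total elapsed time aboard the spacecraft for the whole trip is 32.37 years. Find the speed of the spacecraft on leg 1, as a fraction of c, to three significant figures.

β = 0.905

Leg 1: speed unknown; τ_1 = 29.89/γ_1.
Leg 2: γ = 1/√(1 − 0.3309²) = 1/√0.8905 = 1.060; τ_2 = 20.83/1.060 = 19.66 years.
Total proper time: τ_1 + 19.66 = 32.37, so τ_1 = 32.37 − 19.66 = 12.71 years.
γ_1 = 29.89/12.71 = 2.351; β = √(1 − 1/γ²) = √0.8191.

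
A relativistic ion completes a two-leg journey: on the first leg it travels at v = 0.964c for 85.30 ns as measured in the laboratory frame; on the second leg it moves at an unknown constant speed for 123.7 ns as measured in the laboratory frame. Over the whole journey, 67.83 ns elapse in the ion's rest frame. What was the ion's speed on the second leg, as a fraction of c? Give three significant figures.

Leg 1: γ = 1/√(1 − 0.964²) = 1/√0.07070 = 3.761; τ_1 = 85.30/3.761 = 22.68 ns.
Leg 2: speed unknown; τ_2 = 123.7/γ_2.
Total proper time: 22.68 + τ_2 = 67.83, so τ_2 = 67.83 − 22.68 = 45.15 ns.
γ_2 = 123.7/45.15 = 2.740; β = √(1 − 1/γ²) = √0.8668.

β = 0.931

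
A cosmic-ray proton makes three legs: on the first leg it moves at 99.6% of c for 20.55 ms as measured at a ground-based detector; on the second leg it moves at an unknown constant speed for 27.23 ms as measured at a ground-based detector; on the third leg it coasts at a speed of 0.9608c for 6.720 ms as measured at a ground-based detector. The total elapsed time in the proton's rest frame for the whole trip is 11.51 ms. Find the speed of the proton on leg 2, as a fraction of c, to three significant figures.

Leg 1: β = 0.996; γ = 1/√(1 − 0.996²) = 1/√0.007984 = 11.19; τ_1 = 20.55/11.19 = 1.836 ms.
Leg 2: speed unknown; τ_2 = 27.23/γ_2.
Leg 3: γ = 1/√(1 − 0.9608²) = 1/√0.07686 = 3.607; τ_3 = 6.720/3.607 = 1.863 ms.
Total proper time: 1.836 + τ_2 + 1.863 = 11.51, so τ_2 = 11.51 − 3.699 = 7.811 ms.
γ_2 = 27.23/7.811 = 3.486; β = √(1 − 1/γ²) = √0.9177.

β = 0.958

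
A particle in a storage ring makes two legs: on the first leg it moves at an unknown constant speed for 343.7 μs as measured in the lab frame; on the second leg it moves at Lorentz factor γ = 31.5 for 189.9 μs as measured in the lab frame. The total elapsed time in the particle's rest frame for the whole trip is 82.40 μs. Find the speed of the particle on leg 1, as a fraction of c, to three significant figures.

Leg 1: speed unknown; τ_1 = 343.7/γ_1.
Leg 2: γ = 31.5; τ_2 = 189.9/31.50 = 6.029 μs.
Total proper time: τ_1 + 6.029 = 82.40, so τ_1 = 82.40 − 6.029 = 76.37 μs.
γ_1 = 343.7/76.37 = 4.500; β = √(1 − 1/γ²) = √0.9506.

β = 0.975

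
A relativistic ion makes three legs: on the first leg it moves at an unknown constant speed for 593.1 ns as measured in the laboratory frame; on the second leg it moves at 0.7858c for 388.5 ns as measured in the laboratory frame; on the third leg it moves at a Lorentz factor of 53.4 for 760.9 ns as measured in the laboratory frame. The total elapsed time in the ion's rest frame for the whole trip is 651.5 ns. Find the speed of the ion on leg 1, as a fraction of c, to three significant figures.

β = 0.743

Leg 1: speed unknown; τ_1 = 593.1/γ_1.
Leg 2: γ = 1/√(1 − 0.7858²) = 1/√0.3825 = 1.617; τ_2 = 388.5/1.617 = 240.3 ns.
Leg 3: γ = 53.4; τ_3 = 760.9/53.40 = 14.25 ns.
Total proper time: τ_1 + 240.3 + 14.25 = 651.5, so τ_1 = 651.5 − 254.5 = 397.0 ns.
γ_1 = 593.1/397.0 = 1.494; β = √(1 − 1/γ²) = √0.5520.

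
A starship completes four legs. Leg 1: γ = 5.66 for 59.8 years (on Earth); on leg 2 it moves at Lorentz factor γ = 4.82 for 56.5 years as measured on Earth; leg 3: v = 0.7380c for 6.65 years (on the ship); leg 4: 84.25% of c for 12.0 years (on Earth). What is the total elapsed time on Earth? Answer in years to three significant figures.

Δt = 138 years

Leg 1: 59.8 years is already measured on Earth.
Leg 2: 56.5 years is already measured on Earth.
Leg 3: γ = 1/√(1 − 0.7380²) = 1/√0.4554 = 1.482; Δt_3 = 1.482 × 6.65 = 9.855 years.
Leg 4: 12.0 years is already measured on Earth.
Total: 59.80 + 56.50 + 9.855 + 12.00 years.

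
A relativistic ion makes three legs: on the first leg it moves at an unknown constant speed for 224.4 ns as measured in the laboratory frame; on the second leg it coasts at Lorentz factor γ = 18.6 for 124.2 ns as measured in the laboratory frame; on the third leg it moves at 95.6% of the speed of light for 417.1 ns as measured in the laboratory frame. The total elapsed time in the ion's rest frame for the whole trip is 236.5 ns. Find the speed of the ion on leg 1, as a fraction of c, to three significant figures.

β = 0.878

Leg 1: speed unknown; τ_1 = 224.4/γ_1.
Leg 2: γ = 18.6; τ_2 = 124.2/18.60 = 6.677 ns.
Leg 3: β = 0.956; γ = 1/√(1 − 0.956²) = 1/√0.08606 = 3.409; τ_3 = 417.1/3.409 = 122.4 ns.
Total proper time: τ_1 + 6.677 + 122.4 = 236.5, so τ_1 = 236.5 − 129.0 = 107.5 ns.
γ_1 = 224.4/107.5 = 2.088; β = √(1 − 1/γ²) = √0.7707.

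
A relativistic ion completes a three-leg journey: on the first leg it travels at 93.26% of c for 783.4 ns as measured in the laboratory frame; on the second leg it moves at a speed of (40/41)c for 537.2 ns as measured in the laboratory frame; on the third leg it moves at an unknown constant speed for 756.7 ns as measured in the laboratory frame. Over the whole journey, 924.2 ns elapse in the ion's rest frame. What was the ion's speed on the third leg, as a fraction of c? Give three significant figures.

β = 0.722

Leg 1: β = 0.9326; γ = 1/√(1 − 0.9326²) = 1/√0.1303 = 2.771; τ_1 = 783.4/2.771 = 282.7 ns.
Leg 2: γ = 1/√(1 − (40/41)²) = 41/9 ≈ 4.556; τ_2 = 537.2/4.556 = 117.9 ns.
Leg 3: speed unknown; τ_3 = 756.7/γ_3.
Total proper time: 282.7 + 117.9 + τ_3 = 924.2, so τ_3 = 924.2 − 400.7 = 523.5 ns.
γ_3 = 756.7/523.5 = 1.445; β = √(1 − 1/γ²) = √0.5213.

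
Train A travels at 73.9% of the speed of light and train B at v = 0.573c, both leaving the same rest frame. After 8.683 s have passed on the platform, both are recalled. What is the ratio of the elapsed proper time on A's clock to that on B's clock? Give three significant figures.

τ_A/τ_B = 0.822

A: β = 0.739; γ = 1/√(1 − 0.739²) = 1/√0.4539 = 1.484. B: γ = 1/√(1 − 0.573²) = 1/√0.6717 = 1.220.
τ_A/τ_B = γ_B/γ_A = 1.220/1.484 = 0.8220, so τ_A/τ_B = 0.8220.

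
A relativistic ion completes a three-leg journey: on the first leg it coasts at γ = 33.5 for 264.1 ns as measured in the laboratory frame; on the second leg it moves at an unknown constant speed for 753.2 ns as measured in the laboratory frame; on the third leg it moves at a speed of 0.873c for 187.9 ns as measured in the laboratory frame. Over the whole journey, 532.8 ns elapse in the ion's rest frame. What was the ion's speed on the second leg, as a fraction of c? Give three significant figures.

Leg 1: γ = 33.5; τ_1 = 264.1/33.50 = 7.884 ns.
Leg 2: speed unknown; τ_2 = 753.2/γ_2.
Leg 3: γ = 1/√(1 − 0.873²) = 1/√0.2379 = 2.050; τ_3 = 187.9/2.050 = 91.64 ns.
Total proper time: 7.884 + τ_2 + 91.64 = 532.8, so τ_2 = 532.8 − 99.53 = 433.3 ns.
γ_2 = 753.2/433.3 = 1.738; β = √(1 − 1/γ²) = √0.6691.

β = 0.818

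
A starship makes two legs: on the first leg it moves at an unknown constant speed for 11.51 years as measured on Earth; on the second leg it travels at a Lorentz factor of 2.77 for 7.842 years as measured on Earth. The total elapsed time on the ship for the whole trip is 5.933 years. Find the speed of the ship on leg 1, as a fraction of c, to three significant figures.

β = 0.963

Leg 1: speed unknown; τ_1 = 11.51/γ_1.
Leg 2: γ = 2.77; τ_2 = 7.842/2.770 = 2.831 years.
Total proper time: τ_1 + 2.831 = 5.933, so τ_1 = 5.933 − 2.831 = 3.102 years.
γ_1 = 11.51/3.102 = 3.711; β = √(1 − 1/γ²) = √0.9274.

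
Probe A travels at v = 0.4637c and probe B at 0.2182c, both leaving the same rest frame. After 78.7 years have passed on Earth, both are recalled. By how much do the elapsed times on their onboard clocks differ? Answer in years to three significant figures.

A: γ = 1/√(1 − 0.4637²) = 1/√0.7850 = 1.129; τ_A = 78.7/1.129 = 69.73 years.
B: γ = 1/√(1 − 0.2182²) = 1/√0.9524 = 1.025; τ_B = 78.7/1.025 = 76.80 years.

|τ_A − τ_B| = 7.08 years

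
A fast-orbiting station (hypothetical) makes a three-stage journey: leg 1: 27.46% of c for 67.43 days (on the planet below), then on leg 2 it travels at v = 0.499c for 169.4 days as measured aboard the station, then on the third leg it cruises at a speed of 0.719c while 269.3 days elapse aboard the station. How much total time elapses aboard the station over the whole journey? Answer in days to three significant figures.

τ = 504 days

Leg 1: β = 0.2746; γ = 1/√(1 − 0.2746²) = 1/√0.9246 = 1.040; τ_1 = 67.43/1.040 = 64.84 days.
Leg 2: 169.4 days is already measured aboard the station.
Leg 3: 269.3 days is already measured aboard the station.
Total: 64.84 + 169.4 + 269.3 days.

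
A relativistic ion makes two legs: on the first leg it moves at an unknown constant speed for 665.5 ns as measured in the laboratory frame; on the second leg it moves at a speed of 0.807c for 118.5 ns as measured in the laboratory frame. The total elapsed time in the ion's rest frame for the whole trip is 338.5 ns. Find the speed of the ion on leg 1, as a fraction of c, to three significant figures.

β = 0.915

Leg 1: speed unknown; τ_1 = 665.5/γ_1.
Leg 2: γ = 1/√(1 − 0.807²) = 1/√0.3488 = 1.693; τ_2 = 118.5/1.693 = 69.98 ns.
Total proper time: τ_1 + 69.98 = 338.5, so τ_1 = 338.5 − 69.98 = 268.5 ns.
γ_1 = 665.5/268.5 = 2.478; β = √(1 − 1/γ²) = √0.8372.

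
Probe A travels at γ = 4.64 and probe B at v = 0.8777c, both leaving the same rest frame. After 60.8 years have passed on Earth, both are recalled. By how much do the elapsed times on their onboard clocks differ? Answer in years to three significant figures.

|τ_A − τ_B| = 16.0 years

A: γ = 4.64; τ_A = 60.8/4.640 = 13.10 years.
B: γ = 1/√(1 − 0.8777²) = 1/√0.2296 = 2.087; τ_B = 60.8/2.087 = 29.14 years.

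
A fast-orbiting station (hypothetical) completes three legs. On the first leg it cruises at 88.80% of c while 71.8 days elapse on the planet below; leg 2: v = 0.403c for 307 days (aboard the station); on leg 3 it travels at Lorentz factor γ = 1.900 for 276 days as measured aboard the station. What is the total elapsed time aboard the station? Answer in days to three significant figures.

Leg 1: β = 0.8880; γ = 1/√(1 − 0.8880²) = 1/√0.2115 = 2.175; τ_1 = 71.8/2.175 = 33.02 days.
Leg 2: 307 days is already measured aboard the station.
Leg 3: 276 days is already measured aboard the station.
Total: 33.02 + 307.0 + 276.0 days.

τ = 616 days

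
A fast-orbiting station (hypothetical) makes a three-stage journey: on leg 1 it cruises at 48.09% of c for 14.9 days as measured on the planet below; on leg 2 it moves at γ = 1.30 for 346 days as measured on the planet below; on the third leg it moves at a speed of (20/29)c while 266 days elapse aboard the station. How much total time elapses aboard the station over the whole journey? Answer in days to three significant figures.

Leg 1: β = 0.4809; γ = 1/√(1 − 0.4809²) = 1/√0.7687 = 1.141; τ_1 = 14.9/1.141 = 13.06 days.
Leg 2: γ = 1.30; τ_2 = 346/1.300 = 266.2 days.
Leg 3: 266 days is already measured aboard the station.
Total: 13.06 + 266.2 + 266.0 days.

τ = 545 days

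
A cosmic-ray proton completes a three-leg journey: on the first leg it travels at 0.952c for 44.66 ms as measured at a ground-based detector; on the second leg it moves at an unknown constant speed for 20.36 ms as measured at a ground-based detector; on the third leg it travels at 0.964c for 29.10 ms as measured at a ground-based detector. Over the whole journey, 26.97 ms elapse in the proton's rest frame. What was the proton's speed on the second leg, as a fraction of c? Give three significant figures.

β = 0.962

Leg 1: γ = 1/√(1 − 0.952²) = 1/√0.09370 = 3.267; τ_1 = 44.66/3.267 = 13.67 ms.
Leg 2: speed unknown; τ_2 = 20.36/γ_2.
Leg 3: γ = 1/√(1 − 0.964²) = 1/√0.07070 = 3.761; τ_3 = 29.10/3.761 = 7.738 ms.
Total proper time: 13.67 + τ_2 + 7.738 = 26.97, so τ_2 = 26.97 − 21.41 = 5.562 ms.
γ_2 = 20.36/5.562 = 3.661; β = √(1 − 1/γ²) = √0.9254.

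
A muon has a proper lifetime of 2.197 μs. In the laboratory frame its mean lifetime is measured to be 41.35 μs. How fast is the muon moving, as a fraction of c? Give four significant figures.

v = 0.9986c

γ = Δt/τ₀ = 41.35/2.197 = 18.82
β = √(1 − 1/γ²) = √(1 − 0.002823) = √0.9972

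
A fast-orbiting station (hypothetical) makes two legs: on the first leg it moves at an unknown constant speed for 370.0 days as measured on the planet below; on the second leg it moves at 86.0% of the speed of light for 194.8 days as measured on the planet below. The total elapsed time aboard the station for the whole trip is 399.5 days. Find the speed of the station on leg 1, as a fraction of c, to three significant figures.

β = 0.585

Leg 1: speed unknown; τ_1 = 370.0/γ_1.
Leg 2: β = 0.860; γ = 1/√(1 − 0.860²) = 1/√0.2604 = 1.960; τ_2 = 194.8/1.960 = 99.41 days.
Total proper time: τ_1 + 99.41 = 399.5, so τ_1 = 399.5 − 99.41 = 300.1 days.
γ_1 = 370.0/300.1 = 1.233; β = √(1 − 1/γ²) = √0.3422.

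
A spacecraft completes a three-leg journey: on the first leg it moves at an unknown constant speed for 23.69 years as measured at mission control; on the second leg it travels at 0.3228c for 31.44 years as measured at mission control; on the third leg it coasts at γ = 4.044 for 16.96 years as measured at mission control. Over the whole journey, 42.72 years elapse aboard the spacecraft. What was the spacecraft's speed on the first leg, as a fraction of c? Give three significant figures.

β = 0.929

Leg 1: speed unknown; τ_1 = 23.69/γ_1.
Leg 2: γ = 1/√(1 − 0.3228²) = 1/√0.8958 = 1.057; τ_2 = 31.44/1.057 = 29.76 years.
Leg 3: γ = 4.044; τ_3 = 16.96/4.044 = 4.194 years.
Total proper time: τ_1 + 29.76 + 4.194 = 42.72, so τ_1 = 42.72 − 33.95 = 8.769 years.
γ_1 = 23.69/8.769 = 2.701; β = √(1 − 1/γ²) = √0.8630.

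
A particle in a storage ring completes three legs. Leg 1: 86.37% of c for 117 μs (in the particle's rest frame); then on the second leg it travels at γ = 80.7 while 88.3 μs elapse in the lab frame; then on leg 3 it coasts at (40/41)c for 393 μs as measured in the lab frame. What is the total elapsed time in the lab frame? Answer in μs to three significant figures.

Δt = 713 μs

Leg 1: β = 0.8637; γ = 1/√(1 − 0.8637²) = 1/√0.2540 = 1.984; Δt_1 = 1.984 × 117 = 232.1 μs.
Leg 2: 88.3 μs is already measured in the lab frame.
Leg 3: 393 μs is already measured in the lab frame.
Total: 232.1 + 88.30 + 393.0 μs.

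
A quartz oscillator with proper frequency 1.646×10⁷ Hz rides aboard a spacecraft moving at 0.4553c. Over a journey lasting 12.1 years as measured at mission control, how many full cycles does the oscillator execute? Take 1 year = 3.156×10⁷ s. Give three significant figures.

N = 5.60×10¹⁵

γ = 1/√(1 − 0.4553²) = 1/√0.7927 = 1.123
The oscillator's own cycle count is N = f × τ where τ is the proper time aboard the spacecraft. τ = Δt/γ = 12.1/1.123 = 10.77 years = 3.400×10⁸ s.
N = 1.646×10⁷ × 3.400×10⁸ = 5.596×10¹⁵.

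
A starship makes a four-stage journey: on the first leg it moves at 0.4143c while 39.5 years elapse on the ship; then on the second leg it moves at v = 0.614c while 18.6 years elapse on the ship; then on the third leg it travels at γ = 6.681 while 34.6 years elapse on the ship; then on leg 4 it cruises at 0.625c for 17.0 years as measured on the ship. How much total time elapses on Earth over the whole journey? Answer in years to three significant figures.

Leg 1: γ = 1/√(1 − 0.4143²) = 1/√0.8284 = 1.099; Δt_1 = 1.099 × 39.5 = 43.40 years.
Leg 2: γ = 1/√(1 − 0.614²) = 1/√0.6230 = 1.267; Δt_2 = 1.267 × 18.6 = 23.57 years.
Leg 3: γ = 6.681; Δt_3 = 6.681 × 34.6 = 231.2 years.
Leg 4: γ = 1/√(1 − 0.625²) = 1/√0.6094 = 1.281; Δt_4 = 1.281 × 17.0 = 21.78 years.
Total: 43.40 + 23.57 + 231.2 + 21.78 years.

Δt = 320 years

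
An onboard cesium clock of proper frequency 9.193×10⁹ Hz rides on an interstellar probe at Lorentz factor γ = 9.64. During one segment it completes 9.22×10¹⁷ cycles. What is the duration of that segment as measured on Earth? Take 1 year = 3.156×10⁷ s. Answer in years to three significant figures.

Δt = 30.6 years

γ = 9.64
Proper time for N cycles: τ = N/f = 9.22×10¹⁷/(9.193×10⁹) = 1.003×10⁸ s = 3.178 years.
Lab-frame duration Δt = γτ = 9.640 × 3.178 = 30.63 years.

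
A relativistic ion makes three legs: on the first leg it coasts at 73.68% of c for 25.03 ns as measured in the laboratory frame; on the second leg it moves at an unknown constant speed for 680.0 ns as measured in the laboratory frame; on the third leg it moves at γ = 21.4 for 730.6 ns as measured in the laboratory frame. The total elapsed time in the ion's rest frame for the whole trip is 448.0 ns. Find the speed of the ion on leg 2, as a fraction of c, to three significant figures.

Leg 1: β = 0.7368; γ = 1/√(1 − 0.7368²) = 1/√0.4571 = 1.479; τ_1 = 25.03/1.479 = 16.92 ns.
Leg 2: speed unknown; τ_2 = 680.0/γ_2.
Leg 3: γ = 21.4; τ_3 = 730.6/21.40 = 34.14 ns.
Total proper time: 16.92 + τ_2 + 34.14 = 448.0, so τ_2 = 448.0 − 51.06 = 396.9 ns.
γ_2 = 680.0/396.9 = 1.713; β = √(1 − 1/γ²) = √0.6593.

β = 0.812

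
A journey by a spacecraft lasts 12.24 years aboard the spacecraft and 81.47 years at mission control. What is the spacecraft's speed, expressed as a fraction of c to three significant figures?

β = 0.989

The proper time is measured aboard the spacecraft (both events occur at the spacecraft's location); Δt is measured at mission control. γ = Δt/τ = 81.47/12.24 = 6.656.
β = √(1 − 1/γ²) = √(1 − 0.02257) = √0.9774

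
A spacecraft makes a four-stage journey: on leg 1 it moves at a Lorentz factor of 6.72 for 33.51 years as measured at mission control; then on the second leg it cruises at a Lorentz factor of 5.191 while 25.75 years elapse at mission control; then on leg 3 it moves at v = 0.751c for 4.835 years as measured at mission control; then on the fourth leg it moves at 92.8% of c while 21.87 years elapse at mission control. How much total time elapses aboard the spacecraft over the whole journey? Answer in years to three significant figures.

Leg 1: γ = 6.72; τ_1 = 33.51/6.720 = 4.987 years.
Leg 2: γ = 5.191; τ_2 = 25.75/5.191 = 4.961 years.
Leg 3: γ = 1/√(1 − 0.751²) = 1/√0.4360 = 1.514; τ_3 = 4.835/1.514 = 3.193 years.
Leg 4: β = 0.928; γ = 1/√(1 − 0.928²) = 1/√0.1388 = 2.684; τ_4 = 21.87/2.684 = 8.148 years.
Total: 4.987 + 4.961 + 3.193 + 8.148 years.

τ = 21.3 years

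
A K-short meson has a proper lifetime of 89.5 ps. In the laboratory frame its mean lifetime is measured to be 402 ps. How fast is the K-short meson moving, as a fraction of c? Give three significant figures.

v = 0.975c

γ = Δt/τ₀ = 402/89.5 = 4.492
β = √(1 − 1/γ²) = √(1 − 0.04957) = √0.9504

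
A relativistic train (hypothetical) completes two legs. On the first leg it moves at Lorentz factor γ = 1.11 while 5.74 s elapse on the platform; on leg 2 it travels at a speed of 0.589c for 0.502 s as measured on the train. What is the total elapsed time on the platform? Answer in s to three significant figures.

Leg 1: 5.74 s is already measured on the platform.
Leg 2: γ = 1/√(1 − 0.589²) = 1/√0.6531 = 1.237; Δt_2 = 1.237 × 0.502 = 0.6212 s.
Total: 5.740 + 0.6212 s.

Δt = 6.36 s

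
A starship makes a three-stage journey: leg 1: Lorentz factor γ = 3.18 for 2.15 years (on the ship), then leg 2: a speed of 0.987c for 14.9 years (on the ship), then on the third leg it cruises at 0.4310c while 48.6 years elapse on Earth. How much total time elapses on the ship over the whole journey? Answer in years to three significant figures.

τ = 60.9 years

Leg 1: 2.15 years is already measured on the ship.
Leg 2: 14.9 years is already measured on the ship.
Leg 3: γ = 1/√(1 − 0.4310²) = 1/√0.8142 = 1.108; τ_3 = 48.6/1.108 = 43.85 years.
Total: 2.150 + 14.90 + 43.85 years.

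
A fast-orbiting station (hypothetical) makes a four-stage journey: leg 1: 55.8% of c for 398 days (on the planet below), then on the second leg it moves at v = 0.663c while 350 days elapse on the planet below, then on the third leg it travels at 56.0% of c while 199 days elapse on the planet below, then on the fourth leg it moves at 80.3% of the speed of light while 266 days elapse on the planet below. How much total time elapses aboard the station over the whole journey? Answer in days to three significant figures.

τ = 916 days

Leg 1: β = 0.558; γ = 1/√(1 − 0.558²) = 1/√0.6886 = 1.205; τ_1 = 398/1.205 = 330.3 days.
Leg 2: γ = 1/√(1 − 0.663²) = 1/√0.5604 = 1.336; τ_2 = 350/1.336 = 262.0 days.
Leg 3: β = 0.560; γ = 1/√(1 − 0.560²) = 1/√0.6864 = 1.207; τ_3 = 199/1.207 = 164.9 days.
Leg 4: β = 0.803; γ = 1/√(1 − 0.803²) = 1/√0.3552 = 1.678; τ_4 = 266/1.678 = 158.5 days.
Total: 330.3 + 262.0 + 164.9 + 158.5 days.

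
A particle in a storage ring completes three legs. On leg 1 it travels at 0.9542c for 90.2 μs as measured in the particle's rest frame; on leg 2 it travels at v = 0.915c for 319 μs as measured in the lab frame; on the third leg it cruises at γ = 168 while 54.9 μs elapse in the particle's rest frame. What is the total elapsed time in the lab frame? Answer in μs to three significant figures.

Leg 1: γ = 1/√(1 − 0.9542²) = 1/√0.08950 = 3.343; Δt_1 = 3.343 × 90.2 = 301.5 μs.
Leg 2: 319 μs is already measured in the lab frame.
Leg 3: γ = 168; Δt_3 = 168.0 × 54.9 = 9223 μs.
Total: 301.5 + 319.0 + 9223 μs.

Δt = 9840 μs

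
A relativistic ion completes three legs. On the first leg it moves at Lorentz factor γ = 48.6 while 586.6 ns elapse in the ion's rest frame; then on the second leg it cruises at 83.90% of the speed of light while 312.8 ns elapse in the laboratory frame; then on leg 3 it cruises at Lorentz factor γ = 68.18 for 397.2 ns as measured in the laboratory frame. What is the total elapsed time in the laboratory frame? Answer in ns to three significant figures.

Δt = 2.92×10⁴ ns

Leg 1: γ = 48.6; Δt_1 = 48.60 × 586.6 = 2.851×10⁴ ns.
Leg 2: 312.8 ns is already measured in the laboratory frame.
Leg 3: 397.2 ns is already measured in the laboratory frame.
Total: 2.851×10⁴ + 312.8 + 397.2 ns.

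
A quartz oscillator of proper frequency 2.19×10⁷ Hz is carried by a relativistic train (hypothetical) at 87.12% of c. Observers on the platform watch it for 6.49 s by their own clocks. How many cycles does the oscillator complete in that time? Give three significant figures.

β = 0.8712; γ = 1/√(1 − 0.8712²) = 1/√0.2410 = 2.037
During 6.49 s of lab time, the oscillator's proper time advances by τ = Δt/γ = 6.49/2.037 = 3.186 s = 3.186×10⁰ s.
N = f × τ = 2.19×10⁷ × 3.186×10⁰ = 6.978×10⁷.

N = 6.98×10⁷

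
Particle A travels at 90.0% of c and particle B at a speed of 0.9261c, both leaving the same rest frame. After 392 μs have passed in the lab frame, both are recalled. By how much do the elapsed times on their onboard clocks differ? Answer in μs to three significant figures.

|τ_A − τ_B| = 23.0 μs

A: β = 0.900; γ = 1/√(1 − 0.900²) = 1/√0.1900 = 2.294; τ_A = 392/2.294 = 170.9 μs.
B: γ = 1/√(1 − 0.9261²) = 1/√0.1423 = 2.651; τ_B = 392/2.651 = 147.9 μs.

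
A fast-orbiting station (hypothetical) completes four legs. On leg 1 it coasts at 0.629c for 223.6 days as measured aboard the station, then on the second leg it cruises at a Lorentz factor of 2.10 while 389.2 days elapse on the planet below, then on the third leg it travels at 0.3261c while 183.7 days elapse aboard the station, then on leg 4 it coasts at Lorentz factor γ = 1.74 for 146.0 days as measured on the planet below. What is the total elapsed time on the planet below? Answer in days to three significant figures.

Leg 1: γ = 1/√(1 − 0.629²) = 1/√0.6044 = 1.286; Δt_1 = 1.286 × 223.6 = 287.6 days.
Leg 2: 389.2 days is already measured on the planet below.
Leg 3: γ = 1/√(1 − 0.3261²) = 1/√0.8937 = 1.058; Δt_3 = 1.058 × 183.7 = 194.3 days.
Leg 4: 146.0 days is already measured on the planet below.
Total: 287.6 + 389.2 + 194.3 + 146.0 days.

Δt = 1020 days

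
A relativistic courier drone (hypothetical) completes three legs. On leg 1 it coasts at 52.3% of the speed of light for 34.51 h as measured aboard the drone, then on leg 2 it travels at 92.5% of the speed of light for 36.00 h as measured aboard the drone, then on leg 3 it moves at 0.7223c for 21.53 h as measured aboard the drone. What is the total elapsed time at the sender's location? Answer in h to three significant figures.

Δt = 166 h

Leg 1: β = 0.523; γ = 1/√(1 − 0.523²) = 1/√0.7265 = 1.173; Δt_1 = 1.173 × 34.51 = 40.49 h.
Leg 2: β = 0.925; γ = 1/√(1 − 0.925²) = 1/√0.1444 = 2.632; Δt_2 = 2.632 × 36.00 = 94.75 h.
Leg 3: γ = 1/√(1 − 0.7223²) = 1/√0.4783 = 1.446; Δt_3 = 1.446 × 21.53 = 31.13 h.
Total: 40.49 + 94.75 + 31.13 h.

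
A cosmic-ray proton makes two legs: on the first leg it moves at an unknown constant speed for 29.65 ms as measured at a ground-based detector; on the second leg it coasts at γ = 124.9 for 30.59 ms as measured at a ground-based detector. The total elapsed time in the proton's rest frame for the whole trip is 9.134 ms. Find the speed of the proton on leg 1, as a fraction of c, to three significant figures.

Leg 1: speed unknown; τ_1 = 29.65/γ_1.
Leg 2: γ = 124.9; τ_2 = 30.59/124.9 = 0.2449 ms.
Total proper time: τ_1 + 0.2449 = 9.134, so τ_1 = 9.134 − 0.2449 = 8.889 ms.
γ_1 = 29.65/8.889 = 3.336; β = √(1 − 1/γ²) = √0.9101.

β = 0.954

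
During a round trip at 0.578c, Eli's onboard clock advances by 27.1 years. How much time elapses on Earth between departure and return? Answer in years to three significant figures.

Δt = 33.2 years

γ = 1/√(1 − 0.578²) = 1/√0.6659 = 1.225
Earth-frame duration is the dilated interval: Δt = γτ = 1.225 × 27.1 years.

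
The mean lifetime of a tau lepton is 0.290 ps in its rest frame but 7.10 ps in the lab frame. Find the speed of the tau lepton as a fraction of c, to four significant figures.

β = 0.9992

γ = Δt/τ₀ = 7.10/0.290 = 24.48
β = √(1 − 1/γ²) = √(1 − 0.001668) = √0.9983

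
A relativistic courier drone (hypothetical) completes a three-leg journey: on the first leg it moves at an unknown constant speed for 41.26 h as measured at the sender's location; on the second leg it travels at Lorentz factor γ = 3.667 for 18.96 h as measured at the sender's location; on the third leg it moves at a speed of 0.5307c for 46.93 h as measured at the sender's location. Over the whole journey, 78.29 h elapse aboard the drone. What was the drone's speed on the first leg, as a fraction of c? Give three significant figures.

β = 0.589

Leg 1: speed unknown; τ_1 = 41.26/γ_1.
Leg 2: γ = 3.667; τ_2 = 18.96/3.667 = 5.170 h.
Leg 3: γ = 1/√(1 − 0.5307²) = 1/√0.7184 = 1.180; τ_3 = 46.93/1.180 = 39.78 h.
Total proper time: τ_1 + 5.170 + 39.78 = 78.29, so τ_1 = 78.29 − 44.95 = 33.34 h.
γ_1 = 41.26/33.34 = 1.237; β = √(1 − 1/γ²) = √0.3469.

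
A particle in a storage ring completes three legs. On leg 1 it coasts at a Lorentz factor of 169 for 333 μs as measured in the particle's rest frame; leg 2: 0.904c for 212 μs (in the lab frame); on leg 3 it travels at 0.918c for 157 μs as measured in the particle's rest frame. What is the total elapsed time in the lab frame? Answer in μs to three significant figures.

Δt = 5.69×10⁴ μs

Leg 1: γ = 169; Δt_1 = 169.0 × 333 = 5.628×10⁴ μs.
Leg 2: 212 μs is already measured in the lab frame.
Leg 3: γ = 1/√(1 − 0.918²) = 1/√0.1573 = 2.522; Δt_3 = 2.522 × 157 = 395.9 μs.
Total: 5.628×10⁴ + 212.0 + 395.9 μs.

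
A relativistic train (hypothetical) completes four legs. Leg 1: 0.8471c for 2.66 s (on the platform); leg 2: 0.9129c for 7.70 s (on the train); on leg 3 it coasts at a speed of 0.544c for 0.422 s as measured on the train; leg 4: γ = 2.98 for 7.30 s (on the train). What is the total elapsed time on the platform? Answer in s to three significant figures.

Δt = 43.8 s

Leg 1: 2.66 s is already measured on the platform.
Leg 2: γ = 1/√(1 − 0.9129²) = 1/√0.1666 = 2.450; Δt_2 = 2.450 × 7.70 = 18.86 s.
Leg 3: γ = 1/√(1 − 0.544²) = 1/√0.7041 = 1.192; Δt_3 = 1.192 × 0.422 = 0.5029 s.
Leg 4: γ = 2.98; Δt_4 = 2.980 × 7.30 = 21.75 s.
Total: 2.660 + 18.86 + 0.5029 + 21.75 s.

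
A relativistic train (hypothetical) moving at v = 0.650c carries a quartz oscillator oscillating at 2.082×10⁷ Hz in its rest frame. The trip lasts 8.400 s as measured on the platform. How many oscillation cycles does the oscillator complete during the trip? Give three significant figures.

N = 1.33×10⁸

γ = 1/√(1 − 0.650²) = 1/√0.5775 = 1.316
The oscillator's own cycle count is N = f × τ where τ is the proper time on the train. τ = Δt/γ = 8.400/1.316 = 6.383 s = 6.383×10⁰ s.
N = 2.082×10⁷ × 6.383×10⁰ = 1.329×10⁸.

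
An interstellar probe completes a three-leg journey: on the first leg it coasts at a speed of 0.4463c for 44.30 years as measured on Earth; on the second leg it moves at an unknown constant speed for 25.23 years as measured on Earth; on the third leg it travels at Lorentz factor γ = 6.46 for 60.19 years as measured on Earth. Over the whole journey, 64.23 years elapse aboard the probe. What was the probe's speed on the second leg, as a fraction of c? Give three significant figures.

β = 0.796

Leg 1: γ = 1/√(1 − 0.4463²) = 1/√0.8008 = 1.117; τ_1 = 44.30/1.117 = 39.64 years.
Leg 2: speed unknown; τ_2 = 25.23/γ_2.
Leg 3: γ = 6.46; τ_3 = 60.19/6.460 = 9.317 years.
Total proper time: 39.64 + τ_2 + 9.317 = 64.23, so τ_2 = 64.23 − 48.96 = 15.27 years.
γ_2 = 25.23/15.27 = 1.652; β = √(1 − 1/γ²) = √0.6337.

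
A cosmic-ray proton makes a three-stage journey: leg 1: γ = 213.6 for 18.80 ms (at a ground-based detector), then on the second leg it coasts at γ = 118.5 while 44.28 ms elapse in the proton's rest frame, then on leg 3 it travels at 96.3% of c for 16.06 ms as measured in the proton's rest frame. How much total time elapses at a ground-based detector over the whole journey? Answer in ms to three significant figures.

Δt = 5330 ms

Leg 1: 18.80 ms is already measured at a ground-based detector.
Leg 2: γ = 118.5; Δt_2 = 118.5 × 44.28 = 5247 ms.
Leg 3: β = 0.963; γ = 1/√(1 − 0.963²) = 1/√0.07263 = 3.711; Δt_3 = 3.711 × 16.06 = 59.59 ms.
Total: 18.80 + 5247 + 59.59 ms.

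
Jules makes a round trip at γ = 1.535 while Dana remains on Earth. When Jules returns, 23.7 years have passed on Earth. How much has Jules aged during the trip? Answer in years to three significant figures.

τ = 15.4 years

γ = 1.535
Jules's clock measures proper time along the trip: τ = Δt/γ = 23.7/1.535 years.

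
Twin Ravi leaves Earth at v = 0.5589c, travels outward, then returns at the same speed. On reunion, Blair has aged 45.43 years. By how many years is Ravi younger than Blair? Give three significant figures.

Δt − τ = 7.76 years

γ = 1/√(1 − 0.5589²) = 1/√0.6876 = 1.206
Ravi's elapsed proper time: τ = 45.43/1.206 = 37.67 years.
Age gap = Δt − τ = 45.43 − 37.67 years.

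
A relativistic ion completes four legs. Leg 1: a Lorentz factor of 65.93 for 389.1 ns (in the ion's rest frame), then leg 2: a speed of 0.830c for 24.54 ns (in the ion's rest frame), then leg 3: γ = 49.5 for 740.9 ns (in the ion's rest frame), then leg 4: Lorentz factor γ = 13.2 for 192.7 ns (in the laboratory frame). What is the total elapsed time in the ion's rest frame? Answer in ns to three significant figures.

Leg 1: 389.1 ns is already measured in the ion's rest frame.
Leg 2: 24.54 ns is already measured in the ion's rest frame.
Leg 3: 740.9 ns is already measured in the ion's rest frame.
Leg 4: γ = 13.2; τ_4 = 192.7/13.20 = 14.60 ns.
Total: 389.1 + 24.54 + 740.9 + 14.60 ns.

τ = 1170 ns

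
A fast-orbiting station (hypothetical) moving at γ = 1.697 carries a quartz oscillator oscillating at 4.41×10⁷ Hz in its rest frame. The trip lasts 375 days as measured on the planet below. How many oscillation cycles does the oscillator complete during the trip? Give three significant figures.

γ = 1.697
The oscillator's own cycle count is N = f × τ where τ is the proper time aboard the station. τ = Δt/γ = 375/1.697 = 221.0 days = 1.909×10⁷ s.
N = 4.41×10⁷ × 1.909×10⁷ = 8.420×10¹⁴.

N = 8.42×10¹⁴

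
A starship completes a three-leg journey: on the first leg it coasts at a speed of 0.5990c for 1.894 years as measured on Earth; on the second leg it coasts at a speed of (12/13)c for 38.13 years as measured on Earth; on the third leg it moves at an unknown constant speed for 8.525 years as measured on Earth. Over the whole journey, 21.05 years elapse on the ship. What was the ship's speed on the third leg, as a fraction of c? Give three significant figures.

Leg 1: γ = 1/√(1 − 0.5990²) = 1/√0.6412 = 1.249; τ_1 = 1.894/1.249 = 1.517 years.
Leg 2: γ = 1/√(1 − (12/13)²) = 13/5 = 2.600; τ_2 = 38.13/2.600 = 14.67 years.
Leg 3: speed unknown; τ_3 = 8.525/γ_3.
Total proper time: 1.517 + 14.67 + τ_3 = 21.05, so τ_3 = 21.05 − 16.18 = 4.868 years.
γ_3 = 8.525/4.868 = 1.751; β = √(1 − 1/γ²) = √0.6739.

β = 0.821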